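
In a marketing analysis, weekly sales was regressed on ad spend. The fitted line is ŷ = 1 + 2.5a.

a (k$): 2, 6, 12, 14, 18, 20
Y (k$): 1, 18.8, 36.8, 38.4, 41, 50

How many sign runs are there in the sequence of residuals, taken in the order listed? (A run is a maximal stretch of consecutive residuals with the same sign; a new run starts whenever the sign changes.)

3 runs

a=2: ŷ = 1 + 2.5·2 = 6; e = 1 − 6 = -5
a=6: ŷ = 1 + 2.5·6 = 16; e = 18.8 − 16 = 2.8
a=12: ŷ = 1 + 2.5·12 = 31; e = 36.8 − 31 = 5.8
a=14: ŷ = 1 + 2.5·14 = 36; e = 38.4 − 36 = 2.4
a=18: ŷ = 1 + 2.5·18 = 46; e = 41 − 46 = -5
a=20: ŷ = 1 + 2.5·20 = 51; e = 50 − 51 = -1
Signs: − + + + − −
Runs: −×1, +×3, −×2 → 3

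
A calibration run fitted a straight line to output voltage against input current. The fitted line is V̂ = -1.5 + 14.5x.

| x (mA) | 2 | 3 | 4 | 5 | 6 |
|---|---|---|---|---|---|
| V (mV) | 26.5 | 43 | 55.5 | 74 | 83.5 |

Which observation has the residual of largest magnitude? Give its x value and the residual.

x=2: V̂ = -1.5 + 14.5·2 = 27.5; r = 26.5 − 27.5 = -1
x=3: V̂ = -1.5 + 14.5·3 = 42; r = 43 − 42 = 1
x=4: V̂ = -1.5 + 14.5·4 = 56.5; r = 55.5 − 56.5 = -1
x=5: V̂ = -1.5 + 14.5·5 = 71; r = 74 − 71 = 3
x=6: V̂ = -1.5 + 14.5·6 = 85.5; r = 83.5 − 85.5 = -2
Largest |r| is 3 at x = 5, residual 3.

x = 5, r = 3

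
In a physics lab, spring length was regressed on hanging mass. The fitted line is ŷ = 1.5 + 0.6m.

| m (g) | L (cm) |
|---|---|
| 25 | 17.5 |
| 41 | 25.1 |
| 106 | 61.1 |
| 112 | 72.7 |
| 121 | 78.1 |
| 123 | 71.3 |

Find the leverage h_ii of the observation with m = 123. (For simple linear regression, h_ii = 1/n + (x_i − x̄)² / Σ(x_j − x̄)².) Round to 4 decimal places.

m̄ = (25 + 41 + 106 + 112 + 121 + 123)/6 = 88
Σ(m − m̄)² = 3969 + 2209 + 324 + 576 + 1089 + 1225 = 9392
h = 1/6 + (35)²/9392 = 0.166667 + 0.13043 = 0.2971

h = 0.2971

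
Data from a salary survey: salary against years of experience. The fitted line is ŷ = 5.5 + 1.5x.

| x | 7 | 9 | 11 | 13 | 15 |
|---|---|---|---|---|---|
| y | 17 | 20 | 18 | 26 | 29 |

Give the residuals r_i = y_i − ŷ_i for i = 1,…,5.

x=7: ŷ = 5.5 + 1.5·7 = 16; r = 17 − 16 = 1
x=9: ŷ = 5.5 + 1.5·9 = 19; r = 20 − 19 = 1
x=11: ŷ = 5.5 + 1.5·11 = 22; r = 18 − 22 = -4
x=13: ŷ = 5.5 + 1.5·13 = 25; r = 26 − 25 = 1
x=15: ŷ = 5.5 + 1.5·15 = 28; r = 29 − 28 = 1

1, 1, -4, 1, 1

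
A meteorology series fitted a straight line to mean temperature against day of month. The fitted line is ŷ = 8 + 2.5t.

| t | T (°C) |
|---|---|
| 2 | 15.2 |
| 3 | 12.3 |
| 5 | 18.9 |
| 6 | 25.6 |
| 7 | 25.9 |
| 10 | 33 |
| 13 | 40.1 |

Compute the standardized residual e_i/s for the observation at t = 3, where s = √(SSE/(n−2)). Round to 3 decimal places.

t=2: ŷ = 8 + 2.5·2 = 13; e = 15.2 − 13 = 2.2
t=3: ŷ = 8 + 2.5·3 = 15.5; e = 12.3 − 15.5 = -3.2
t=5: ŷ = 8 + 2.5·5 = 20.5; e = 18.9 − 20.5 = -1.6
t=6: ŷ = 8 + 2.5·6 = 23; e = 25.6 − 23 = 2.6
t=7: ŷ = 8 + 2.5·7 = 25.5; e = 25.9 − 25.5 = 0.4
t=10: ŷ = 8 + 2.5·10 = 33; e = 33 − 33 = 0
t=13: ŷ = 8 + 2.5·13 = 40.5; e = 40.1 − 40.5 = -0.4
SSE = 4.84 + 10.24 + 2.56 + 6.76 + 0.16 + 0 + 0.16 = 24.72
s = √(24.72/5) = 2.22351
e/s = -3.2 / 2.22351 = -1.439

-1.439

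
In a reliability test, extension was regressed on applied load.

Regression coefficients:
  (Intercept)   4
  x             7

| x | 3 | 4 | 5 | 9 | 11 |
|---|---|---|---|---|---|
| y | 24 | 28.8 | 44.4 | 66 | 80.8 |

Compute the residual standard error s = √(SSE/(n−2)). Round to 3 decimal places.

s = 3.717

x=3: ŷ = 4 + 7·3 = 25; e = 24 − 25 = -1
x=4: ŷ = 4 + 7·4 = 32; e = 28.8 − 32 = -3.2
x=5: ŷ = 4 + 7·5 = 39; e = 44.4 − 39 = 5.4
x=9: ŷ = 4 + 7·9 = 67; e = 66 − 67 = -1
x=11: ŷ = 4 + 7·11 = 81; e = 80.8 − 81 = -0.2
SSE = 1 + 10.24 + 29.16 + 1 + 0.04 = 41.44
s = √(41.44/3) = √13.8133 ≈ 3.717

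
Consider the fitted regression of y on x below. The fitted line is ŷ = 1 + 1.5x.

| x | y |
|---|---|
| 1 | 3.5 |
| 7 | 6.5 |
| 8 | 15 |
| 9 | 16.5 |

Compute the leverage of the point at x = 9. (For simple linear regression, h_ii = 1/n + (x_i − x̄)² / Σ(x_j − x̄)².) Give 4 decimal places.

h = 0.4452

x̄ = (1 + 7 + 8 + 9)/4 = 6.25
Σ(x − x̄)² = 27.5625 + 0.5625 + 3.0625 + 7.5625 = 38.75
h = 1/4 + (2.75)²/38.75 = 0.25 + 0.195161 = 0.4452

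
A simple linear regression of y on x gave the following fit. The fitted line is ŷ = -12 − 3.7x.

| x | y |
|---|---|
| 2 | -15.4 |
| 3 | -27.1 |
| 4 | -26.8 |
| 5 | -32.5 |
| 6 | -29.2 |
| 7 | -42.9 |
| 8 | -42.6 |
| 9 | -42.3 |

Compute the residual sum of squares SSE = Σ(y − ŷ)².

x=2: ŷ = -12 − 3.7·2 = -19.4; r = -15.4 − (-19.4) = 4
x=3: ŷ = -12 − 3.7·3 = -23.1; r = -27.1 − (-23.1) = -4
x=4: ŷ = -12 − 3.7·4 = -26.8; r = -26.8 − (-26.8) = 0
x=5: ŷ = -12 − 3.7·5 = -30.5; r = -32.5 − (-30.5) = -2
x=6: ŷ = -12 − 3.7·6 = -34.2; r = -29.2 − (-34.2) = 5
x=7: ŷ = -12 − 3.7·7 = -37.9; r = -42.9 − (-37.9) = -5
x=8: ŷ = -12 − 3.7·8 = -41.6; r = -42.6 − (-41.6) = -1
x=9: ŷ = -12 − 3.7·9 = -45.3; r = -42.3 − (-45.3) = 3
SSE = 16 + 16 + 0 + 4 + 25 + 25 + 1 + 9 = 96

SSE = 96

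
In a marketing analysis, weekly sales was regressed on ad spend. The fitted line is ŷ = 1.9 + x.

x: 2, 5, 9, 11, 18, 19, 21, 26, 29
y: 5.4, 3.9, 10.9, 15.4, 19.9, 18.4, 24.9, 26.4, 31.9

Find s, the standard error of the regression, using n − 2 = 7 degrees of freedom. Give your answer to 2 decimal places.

x=2: ŷ = 1.9 + 2 = 3.9; e = 5.4 − 3.9 = 1.5
x=5: ŷ = 1.9 + 5 = 6.9; e = 3.9 − 6.9 = -3
x=9: ŷ = 1.9 + 9 = 10.9; e = 10.9 − 10.9 = 0
x=11: ŷ = 1.9 + 11 = 12.9; e = 15.4 − 12.9 = 2.5
x=18: ŷ = 1.9 + 18 = 19.9; e = 19.9 − 19.9 = 0
x=19: ŷ = 1.9 + 19 = 20.9; e = 18.4 − 20.9 = -2.5
x=21: ŷ = 1.9 + 21 = 22.9; e = 24.9 − 22.9 = 2
x=26: ŷ = 1.9 + 26 = 27.9; e = 26.4 − 27.9 = -1.5
x=29: ŷ = 1.9 + 29 = 30.9; e = 31.9 − 30.9 = 1
SSE = 2.25 + 9 + 0 + 6.25 + 0 + 6.25 + 4 + 2.25 + 1 = 31
s = √(31/7) = √4.42857 ≈ 2.10

s = 2.10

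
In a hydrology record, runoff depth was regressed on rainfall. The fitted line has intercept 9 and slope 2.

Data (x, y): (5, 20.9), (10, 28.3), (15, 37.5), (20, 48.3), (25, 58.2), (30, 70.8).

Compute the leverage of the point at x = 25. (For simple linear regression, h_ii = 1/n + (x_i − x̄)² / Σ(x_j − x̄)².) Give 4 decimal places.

h = 0.2952

x̄ = (5 + 10 + 15 + 20 + 25 + 30)/6 = 17.5
Σ(x − x̄)² = 156.25 + 56.25 + 6.25 + 6.25 + 56.25 + 156.25 = 437.5
h = 1/6 + (7.5)²/437.5 = 0.166667 + 0.128571 = 0.2952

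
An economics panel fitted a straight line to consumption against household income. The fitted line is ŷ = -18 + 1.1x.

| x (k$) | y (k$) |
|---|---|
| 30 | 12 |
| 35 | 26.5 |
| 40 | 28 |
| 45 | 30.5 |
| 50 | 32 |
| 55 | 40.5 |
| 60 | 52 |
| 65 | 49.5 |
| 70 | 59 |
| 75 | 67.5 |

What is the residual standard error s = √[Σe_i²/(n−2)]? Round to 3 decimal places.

s = 3.873

x=30: ŷ = -18 + 1.1·30 = 15; e = 12 − 15 = -3
x=35: ŷ = -18 + 1.1·35 = 20.5; e = 26.5 − 20.5 = 6
x=40: ŷ = -18 + 1.1·40 = 26; e = 28 − 26 = 2
x=45: ŷ = -18 + 1.1·45 = 31.5; e = 30.5 − 31.5 = -1
x=50: ŷ = -18 + 1.1·50 = 37; e = 32 − 37 = -5
x=55: ŷ = -18 + 1.1·55 = 42.5; e = 40.5 − 42.5 = -2
x=60: ŷ = -18 + 1.1·60 = 48; e = 52 − 48 = 4
x=65: ŷ = -18 + 1.1·65 = 53.5; e = 49.5 − 53.5 = -4
x=70: ŷ = -18 + 1.1·70 = 59; e = 59 − 59 = 0
x=75: ŷ = -18 + 1.1·75 = 64.5; e = 67.5 − 64.5 = 3
SSE = 9 + 36 + 4 + 1 + 25 + 4 + 16 + 16 + 0 + 9 = 120
s = √(120/8) = √15 ≈ 3.873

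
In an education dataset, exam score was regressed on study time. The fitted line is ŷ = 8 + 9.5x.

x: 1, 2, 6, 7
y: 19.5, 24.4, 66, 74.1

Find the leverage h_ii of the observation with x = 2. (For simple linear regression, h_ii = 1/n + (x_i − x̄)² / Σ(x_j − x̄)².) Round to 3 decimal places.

x̄ = (1 + 2 + 6 + 7)/4 = 4
Σ(x − x̄)² = 9 + 4 + 4 + 9 = 26
h = 1/4 + (-2)²/26 = 0.25 + 0.153846 = 0.404

h = 0.404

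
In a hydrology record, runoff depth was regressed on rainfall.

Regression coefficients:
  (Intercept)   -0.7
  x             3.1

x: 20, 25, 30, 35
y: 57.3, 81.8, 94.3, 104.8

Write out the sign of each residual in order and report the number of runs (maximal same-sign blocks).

3 runs

x=20: ŷ = -0.7 + 3.1·20 = 61.3; e = 57.3 − 61.3 = -4
x=25: ŷ = -0.7 + 3.1·25 = 76.8; e = 81.8 − 76.8 = 5
x=30: ŷ = -0.7 + 3.1·30 = 92.3; e = 94.3 − 92.3 = 2
x=35: ŷ = -0.7 + 3.1·35 = 107.8; e = 104.8 − 107.8 = -3
Signs: − + + −
Runs: −×1, +×2, −×1 → 3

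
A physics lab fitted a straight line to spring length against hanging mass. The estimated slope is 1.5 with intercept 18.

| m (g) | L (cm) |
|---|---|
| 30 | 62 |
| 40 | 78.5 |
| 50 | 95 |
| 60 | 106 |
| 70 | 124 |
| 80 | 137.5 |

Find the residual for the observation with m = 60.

e = -2

L̂ = 18 + 1.5·60 = 108
e = 106 − 108 = -2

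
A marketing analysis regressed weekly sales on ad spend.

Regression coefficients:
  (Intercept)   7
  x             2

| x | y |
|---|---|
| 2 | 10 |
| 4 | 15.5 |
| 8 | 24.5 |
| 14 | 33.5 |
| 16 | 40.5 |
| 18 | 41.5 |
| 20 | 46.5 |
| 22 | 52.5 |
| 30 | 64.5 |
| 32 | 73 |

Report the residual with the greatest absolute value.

e = -2.5

x=2: ŷ = 7 + 2·2 = 11; e = 10 − 11 = -1
x=4: ŷ = 7 + 2·4 = 15; e = 15.5 − 15 = 0.5
x=8: ŷ = 7 + 2·8 = 23; e = 24.5 − 23 = 1.5
x=14: ŷ = 7 + 2·14 = 35; e = 33.5 − 35 = -1.5
x=16: ŷ = 7 + 2·16 = 39; e = 40.5 − 39 = 1.5
x=18: ŷ = 7 + 2·18 = 43; e = 41.5 − 43 = -1.5
x=20: ŷ = 7 + 2·20 = 47; e = 46.5 − 47 = -0.5
x=22: ŷ = 7 + 2·22 = 51; e = 52.5 − 51 = 1.5
x=30: ŷ = 7 + 2·30 = 67; e = 64.5 − 67 = -2.5
x=32: ŷ = 7 + 2·32 = 71; e = 73 − 71 = 2
Largest |e| is 2.5 at x = 30, residual -2.5.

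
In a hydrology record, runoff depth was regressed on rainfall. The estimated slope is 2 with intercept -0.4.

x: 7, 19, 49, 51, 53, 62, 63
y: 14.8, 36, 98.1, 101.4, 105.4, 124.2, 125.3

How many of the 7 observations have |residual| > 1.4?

x=7: ŷ = -0.4 + 2·7 = 13.6; e = 14.8 − 13.6 = 1.2
x=19: ŷ = -0.4 + 2·19 = 37.6; e = 36 − 37.6 = -1.6
x=49: ŷ = -0.4 + 2·49 = 97.6; e = 98.1 − 97.6 = 0.5
x=51: ŷ = -0.4 + 2·51 = 101.6; e = 101.4 − 101.6 = -0.2
x=53: ŷ = -0.4 + 2·53 = 105.6; e = 105.4 − 105.6 = -0.2
x=62: ŷ = -0.4 + 2·62 = 123.6; e = 124.2 − 123.6 = 0.6
x=63: ŷ = -0.4 + 2·63 = 125.6; e = 125.3 − 125.6 = -0.3
|e| > 1.4: x=19 (|e|=1.6) → 1

1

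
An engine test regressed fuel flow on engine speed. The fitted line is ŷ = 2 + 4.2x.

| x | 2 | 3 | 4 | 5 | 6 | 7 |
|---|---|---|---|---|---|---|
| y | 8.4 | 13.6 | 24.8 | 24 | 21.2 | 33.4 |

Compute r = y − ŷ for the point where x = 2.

r = -2

ŷ = 2 + 4.2·2 = 10.4
r = 8.4 − 10.4 = -2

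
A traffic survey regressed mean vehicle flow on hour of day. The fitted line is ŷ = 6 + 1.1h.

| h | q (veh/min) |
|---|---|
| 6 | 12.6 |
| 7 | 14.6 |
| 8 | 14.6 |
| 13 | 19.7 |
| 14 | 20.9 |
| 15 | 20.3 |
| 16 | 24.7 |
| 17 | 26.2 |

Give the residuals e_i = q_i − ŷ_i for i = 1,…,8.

h=6: ŷ = 6 + 1.1·6 = 12.6; e = 12.6 − 12.6 = 0
h=7: ŷ = 6 + 1.1·7 = 13.7; e = 14.6 − 13.7 = 0.9
h=8: ŷ = 6 + 1.1·8 = 14.8; e = 14.6 − 14.8 = -0.2
h=13: ŷ = 6 + 1.1·13 = 20.3; e = 19.7 − 20.3 = -0.6
h=14: ŷ = 6 + 1.1·14 = 21.4; e = 20.9 − 21.4 = -0.5
h=15: ŷ = 6 + 1.1·15 = 22.5; e = 20.3 − 22.5 = -2.2
h=16: ŷ = 6 + 1.1·16 = 23.6; e = 24.7 − 23.6 = 1.1
h=17: ŷ = 6 + 1.1·17 = 24.7; e = 26.2 − 24.7 = 1.5

0, 0.9, -0.2, -0.6, -0.5, -2.2, 1.1, 1.5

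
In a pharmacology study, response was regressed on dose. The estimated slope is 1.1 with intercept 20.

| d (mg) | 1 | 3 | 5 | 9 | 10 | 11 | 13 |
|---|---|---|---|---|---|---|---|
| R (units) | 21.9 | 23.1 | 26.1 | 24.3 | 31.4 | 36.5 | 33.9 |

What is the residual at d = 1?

R̂ = 20 + 1.1·1 = 21.1
e = 21.9 − 21.1 = 0.8

e = 0.8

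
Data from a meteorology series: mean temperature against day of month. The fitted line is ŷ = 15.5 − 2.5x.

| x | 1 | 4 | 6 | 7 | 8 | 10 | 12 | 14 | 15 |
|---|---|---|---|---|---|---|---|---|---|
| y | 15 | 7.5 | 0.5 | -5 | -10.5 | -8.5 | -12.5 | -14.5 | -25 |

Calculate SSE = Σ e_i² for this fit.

SSE = 92

x=1: ŷ = 15.5 − 2.5·1 = 13; e = 15 − 13 = 2
x=4: ŷ = 15.5 − 2.5·4 = 5.5; e = 7.5 − 5.5 = 2
x=6: ŷ = 15.5 − 2.5·6 = 0.5; e = 0.5 − 0.5 = 0
x=7: ŷ = 15.5 − 2.5·7 = -2; e = -5 − (-2) = -3
x=8: ŷ = 15.5 − 2.5·8 = -4.5; e = -10.5 − (-4.5) = -6
x=10: ŷ = 15.5 − 2.5·10 = -9.5; e = -8.5 − (-9.5) = 1
x=12: ŷ = 15.5 − 2.5·12 = -14.5; e = -12.5 − (-14.5) = 2
x=14: ŷ = 15.5 − 2.5·14 = -19.5; e = -14.5 − (-19.5) = 5
x=15: ŷ = 15.5 − 2.5·15 = -22; e = -25 − (-22) = -3
SSE = 4 + 4 + 0 + 9 + 36 + 1 + 4 + 25 + 9 = 92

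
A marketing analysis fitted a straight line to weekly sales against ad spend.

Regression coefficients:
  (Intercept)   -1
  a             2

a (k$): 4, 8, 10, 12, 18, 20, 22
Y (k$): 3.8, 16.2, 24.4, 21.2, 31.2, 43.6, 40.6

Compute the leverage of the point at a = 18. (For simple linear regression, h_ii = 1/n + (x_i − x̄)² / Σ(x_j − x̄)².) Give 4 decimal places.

h = 0.2203

ā = (4 + 8 + 10 + 12 + 18 + 20 + 22)/7 = 13.4286
Σ(a − ā)² = 88.898 + 29.4694 + 11.7551 + 2.04082 + 20.898 + 43.1837 + 73.4694 = 269.714
h = 1/7 + (4.57143)²/269.714 = 0.142857 + 0.0774818 = 0.2203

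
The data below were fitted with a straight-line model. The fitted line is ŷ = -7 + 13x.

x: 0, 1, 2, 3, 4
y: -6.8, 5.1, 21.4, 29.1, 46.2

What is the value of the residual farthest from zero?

r = -2.9

x=0: ŷ = -7 + 13·0 = -7; r = -6.8 − (-7) = 0.2
x=1: ŷ = -7 + 13·1 = 6; r = 5.1 − 6 = -0.9
x=2: ŷ = -7 + 13·2 = 19; r = 21.4 − 19 = 2.4
x=3: ŷ = -7 + 13·3 = 32; r = 29.1 − 32 = -2.9
x=4: ŷ = -7 + 13·4 = 45; r = 46.2 − 45 = 1.2
Largest |r| is 2.9 at x = 3, residual -2.9.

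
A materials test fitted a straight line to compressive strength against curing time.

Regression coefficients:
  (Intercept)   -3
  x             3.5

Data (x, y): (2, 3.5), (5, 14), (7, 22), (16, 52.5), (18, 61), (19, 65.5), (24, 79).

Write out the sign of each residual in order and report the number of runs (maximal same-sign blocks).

5 runs

x=2: ŷ = -3 + 3.5·2 = 4; e = 3.5 − 4 = -0.5
x=5: ŷ = -3 + 3.5·5 = 14.5; e = 14 − 14.5 = -0.5
x=7: ŷ = -3 + 3.5·7 = 21.5; e = 22 − 21.5 = 0.5
x=16: ŷ = -3 + 3.5·16 = 53; e = 52.5 − 53 = -0.5
x=18: ŷ = -3 + 3.5·18 = 60; e = 61 − 60 = 1
x=19: ŷ = -3 + 3.5·19 = 63.5; e = 65.5 − 63.5 = 2
x=24: ŷ = -3 + 3.5·24 = 81; e = 79 − 81 = -2
Signs: − − + − + + −
Runs: −×2, +×1, −×1, +×2, −×1 → 5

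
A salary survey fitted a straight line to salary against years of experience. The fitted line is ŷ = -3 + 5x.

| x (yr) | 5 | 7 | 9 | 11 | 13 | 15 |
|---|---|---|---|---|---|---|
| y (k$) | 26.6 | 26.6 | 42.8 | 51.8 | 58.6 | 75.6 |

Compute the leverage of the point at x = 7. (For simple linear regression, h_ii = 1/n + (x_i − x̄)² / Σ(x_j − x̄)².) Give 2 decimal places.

x̄ = (5 + 7 + 9 + 11 + 13 + 15)/6 = 10
Σ(x − x̄)² = 25 + 9 + 1 + 1 + 9 + 25 = 70
h = 1/6 + (-3)²/70 = 0.166667 + 0.128571 = 0.30

h = 0.30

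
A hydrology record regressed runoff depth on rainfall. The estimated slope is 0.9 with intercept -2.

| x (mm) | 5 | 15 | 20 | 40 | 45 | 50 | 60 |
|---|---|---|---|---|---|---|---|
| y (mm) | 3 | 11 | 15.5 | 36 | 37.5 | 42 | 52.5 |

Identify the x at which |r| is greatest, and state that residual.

x=5: ŷ = -2 + 0.9·5 = 2.5; r = 3 − 2.5 = 0.5
x=15: ŷ = -2 + 0.9·15 = 11.5; r = 11 − 11.5 = -0.5
x=20: ŷ = -2 + 0.9·20 = 16; r = 15.5 − 16 = -0.5
x=40: ŷ = -2 + 0.9·40 = 34; r = 36 − 34 = 2
x=45: ŷ = -2 + 0.9·45 = 38.5; r = 37.5 − 38.5 = -1
x=50: ŷ = -2 + 0.9·50 = 43; r = 42 − 43 = -1
x=60: ŷ = -2 + 0.9·60 = 52; r = 52.5 − 52 = 0.5
Largest |r| is 2 at x = 40, residual 2.

x = 40, r = 2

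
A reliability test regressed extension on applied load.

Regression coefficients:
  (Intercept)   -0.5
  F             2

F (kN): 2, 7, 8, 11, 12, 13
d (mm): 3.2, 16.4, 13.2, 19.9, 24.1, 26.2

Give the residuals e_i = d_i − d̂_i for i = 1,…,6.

F=2: d̂ = -0.5 + 2·2 = 3.5; e = 3.2 − 3.5 = -0.3
F=7: d̂ = -0.5 + 2·7 = 13.5; e = 16.4 − 13.5 = 2.9
F=8: d̂ = -0.5 + 2·8 = 15.5; e = 13.2 − 15.5 = -2.3
F=11: d̂ = -0.5 + 2·11 = 21.5; e = 19.9 − 21.5 = -1.6
F=12: d̂ = -0.5 + 2·12 = 23.5; e = 24.1 − 23.5 = 0.6
F=13: d̂ = -0.5 + 2·13 = 25.5; e = 26.2 − 25.5 = 0.7

-0.3, 2.9, -2.3, -1.6, 0.6, 0.7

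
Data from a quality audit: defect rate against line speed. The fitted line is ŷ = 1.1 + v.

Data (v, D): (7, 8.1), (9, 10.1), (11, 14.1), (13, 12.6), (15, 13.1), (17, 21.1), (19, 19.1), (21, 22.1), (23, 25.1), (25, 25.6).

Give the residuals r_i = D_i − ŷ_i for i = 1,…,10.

v=7: ŷ = 1.1 + 7 = 8.1; r = 8.1 − 8.1 = 0
v=9: ŷ = 1.1 + 9 = 10.1; r = 10.1 − 10.1 = 0
v=11: ŷ = 1.1 + 11 = 12.1; r = 14.1 − 12.1 = 2
v=13: ŷ = 1.1 + 13 = 14.1; r = 12.6 − 14.1 = -1.5
v=15: ŷ = 1.1 + 15 = 16.1; r = 13.1 − 16.1 = -3
v=17: ŷ = 1.1 + 17 = 18.1; r = 21.1 − 18.1 = 3
v=19: ŷ = 1.1 + 19 = 20.1; r = 19.1 − 20.1 = -1
v=21: ŷ = 1.1 + 21 = 22.1; r = 22.1 − 22.1 = 0
v=23: ŷ = 1.1 + 23 = 24.1; r = 25.1 − 24.1 = 1
v=25: ŷ = 1.1 + 25 = 26.1; r = 25.6 − 26.1 = -0.5

0, 0, 2, -1.5, -3, 3, -1, 0, 1, -0.5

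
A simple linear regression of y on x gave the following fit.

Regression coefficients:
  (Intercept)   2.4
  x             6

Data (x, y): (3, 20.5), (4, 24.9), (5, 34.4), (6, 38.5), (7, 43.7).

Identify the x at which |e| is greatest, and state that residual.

x=3: ŷ = 2.4 + 6·3 = 20.4; e = 20.5 − 20.4 = 0.1
x=4: ŷ = 2.4 + 6·4 = 26.4; e = 24.9 − 26.4 = -1.5
x=5: ŷ = 2.4 + 6·5 = 32.4; e = 34.4 − 32.4 = 2
x=6: ŷ = 2.4 + 6·6 = 38.4; e = 38.5 − 38.4 = 0.1
x=7: ŷ = 2.4 + 6·7 = 44.4; e = 43.7 − 44.4 = -0.7
Largest |e| is 2 at x = 5, residual 2.

x = 5, e = 2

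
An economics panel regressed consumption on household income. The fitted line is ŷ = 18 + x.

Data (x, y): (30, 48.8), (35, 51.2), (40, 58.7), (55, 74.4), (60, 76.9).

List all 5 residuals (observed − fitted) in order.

x=30: ŷ = 18 + 30 = 48; r = 48.8 − 48 = 0.8
x=35: ŷ = 18 + 35 = 53; r = 51.2 − 53 = -1.8
x=40: ŷ = 18 + 40 = 58; r = 58.7 − 58 = 0.7
x=55: ŷ = 18 + 55 = 73; r = 74.4 − 73 = 1.4
x=60: ŷ = 18 + 60 = 78; r = 76.9 − 78 = -1.1

0.8, -1.8, 0.7, 1.4, -1.1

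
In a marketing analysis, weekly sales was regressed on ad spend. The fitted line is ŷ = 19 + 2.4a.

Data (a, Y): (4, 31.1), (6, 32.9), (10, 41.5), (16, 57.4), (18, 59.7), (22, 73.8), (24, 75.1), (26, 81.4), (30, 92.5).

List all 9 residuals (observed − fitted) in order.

2.5, -0.5, -1.5, 0, -2.5, 2, -1.5, 0, 1.5

a=4: ŷ = 19 + 2.4·4 = 28.6; r = 31.1 − 28.6 = 2.5
a=6: ŷ = 19 + 2.4·6 = 33.4; r = 32.9 − 33.4 = -0.5
a=10: ŷ = 19 + 2.4·10 = 43; r = 41.5 − 43 = -1.5
a=16: ŷ = 19 + 2.4·16 = 57.4; r = 57.4 − 57.4 = 0
a=18: ŷ = 19 + 2.4·18 = 62.2; r = 59.7 − 62.2 = -2.5
a=22: ŷ = 19 + 2.4·22 = 71.8; r = 73.8 − 71.8 = 2
a=24: ŷ = 19 + 2.4·24 = 76.6; r = 75.1 − 76.6 = -1.5
a=26: ŷ = 19 + 2.4·26 = 81.4; r = 81.4 − 81.4 = 0
a=30: ŷ = 19 + 2.4·30 = 91; r = 92.5 − 91 = 1.5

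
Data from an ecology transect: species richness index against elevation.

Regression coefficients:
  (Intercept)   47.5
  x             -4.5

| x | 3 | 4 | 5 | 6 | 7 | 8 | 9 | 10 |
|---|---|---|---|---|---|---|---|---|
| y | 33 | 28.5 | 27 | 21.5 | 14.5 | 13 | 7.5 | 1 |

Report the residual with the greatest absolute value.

r = 2

x=3: ŷ = 47.5 − 4.5·3 = 34; r = 33 − 34 = -1
x=4: ŷ = 47.5 − 4.5·4 = 29.5; r = 28.5 − 29.5 = -1
x=5: ŷ = 47.5 − 4.5·5 = 25; r = 27 − 25 = 2
x=6: ŷ = 47.5 − 4.5·6 = 20.5; r = 21.5 − 20.5 = 1
x=7: ŷ = 47.5 − 4.5·7 = 16; r = 14.5 − 16 = -1.5
x=8: ŷ = 47.5 − 4.5·8 = 11.5; r = 13 − 11.5 = 1.5
x=9: ŷ = 47.5 − 4.5·9 = 7; r = 7.5 − 7 = 0.5
x=10: ŷ = 47.5 − 4.5·10 = 2.5; r = 1 − 2.5 = -1.5
Largest |r| is 2 at x = 5, residual 2.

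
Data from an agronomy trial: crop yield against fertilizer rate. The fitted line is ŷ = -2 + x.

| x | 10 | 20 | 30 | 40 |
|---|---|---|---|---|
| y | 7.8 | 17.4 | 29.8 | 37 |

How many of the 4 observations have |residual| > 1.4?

x=10: ŷ = -2 + 10 = 8; e = 7.8 − 8 = -0.2
x=20: ŷ = -2 + 20 = 18; e = 17.4 − 18 = -0.6
x=30: ŷ = -2 + 30 = 28; e = 29.8 − 28 = 1.8
x=40: ŷ = -2 + 40 = 38; e = 37 − 38 = -1
|e| > 1.4: x=30 (|e|=1.8) → 1

1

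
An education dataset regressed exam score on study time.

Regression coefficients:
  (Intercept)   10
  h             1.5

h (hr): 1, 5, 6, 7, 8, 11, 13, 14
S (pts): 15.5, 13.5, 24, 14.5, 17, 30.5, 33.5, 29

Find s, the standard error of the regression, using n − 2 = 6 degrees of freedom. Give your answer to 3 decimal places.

h=1: Ŝ = 10 + 1.5·1 = 11.5; r = 15.5 − 11.5 = 4
h=5: Ŝ = 10 + 1.5·5 = 17.5; r = 13.5 − 17.5 = -4
h=6: Ŝ = 10 + 1.5·6 = 19; r = 24 − 19 = 5
h=7: Ŝ = 10 + 1.5·7 = 20.5; r = 14.5 − 20.5 = -6
h=8: Ŝ = 10 + 1.5·8 = 22; r = 17 − 22 = -5
h=11: Ŝ = 10 + 1.5·11 = 26.5; r = 30.5 − 26.5 = 4
h=13: Ŝ = 10 + 1.5·13 = 29.5; r = 33.5 − 29.5 = 4
h=14: Ŝ = 10 + 1.5·14 = 31; r = 29 − 31 = -2
SSE = 16 + 16 + 25 + 36 + 25 + 16 + 16 + 4 = 154
s = √(154/6) = √25.6667 ≈ 5.066

s = 5.066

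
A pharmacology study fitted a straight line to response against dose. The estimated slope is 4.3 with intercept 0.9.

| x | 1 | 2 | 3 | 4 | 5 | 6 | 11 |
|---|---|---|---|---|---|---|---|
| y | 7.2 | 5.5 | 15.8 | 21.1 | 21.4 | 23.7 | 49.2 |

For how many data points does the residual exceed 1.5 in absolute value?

5

x=1: ŷ = 0.9 + 4.3·1 = 5.2; r = 7.2 − 5.2 = 2
x=2: ŷ = 0.9 + 4.3·2 = 9.5; r = 5.5 − 9.5 = -4
x=3: ŷ = 0.9 + 4.3·3 = 13.8; r = 15.8 − 13.8 = 2
x=4: ŷ = 0.9 + 4.3·4 = 18.1; r = 21.1 − 18.1 = 3
x=5: ŷ = 0.9 + 4.3·5 = 22.4; r = 21.4 − 22.4 = -1
x=6: ŷ = 0.9 + 4.3·6 = 26.7; r = 23.7 − 26.7 = -3
x=11: ŷ = 0.9 + 4.3·11 = 48.2; r = 49.2 − 48.2 = 1
|r| > 1.5: x=1 (|r|=2), x=2 (|r|=4), x=3 (|r|=2), x=4 (|r|=3), x=6 (|r|=3) → 5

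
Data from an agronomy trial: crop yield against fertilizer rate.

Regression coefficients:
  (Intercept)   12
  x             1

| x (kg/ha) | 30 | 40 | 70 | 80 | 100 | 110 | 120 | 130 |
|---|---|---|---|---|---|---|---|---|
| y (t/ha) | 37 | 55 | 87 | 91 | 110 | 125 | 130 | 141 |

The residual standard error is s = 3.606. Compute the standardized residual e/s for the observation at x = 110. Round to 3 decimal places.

ŷ = 12 + 110 = 122
e = 125 − 122 = 3
e/s = 3 / 3.606 = 0.832

0.832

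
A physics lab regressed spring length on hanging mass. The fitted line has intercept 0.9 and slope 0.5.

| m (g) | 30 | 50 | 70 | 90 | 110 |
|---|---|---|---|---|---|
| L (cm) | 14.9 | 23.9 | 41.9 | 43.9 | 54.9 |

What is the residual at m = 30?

ŷ = 0.9 + 0.5·30 = 15.9
e = 14.9 − 15.9 = -1

e = -1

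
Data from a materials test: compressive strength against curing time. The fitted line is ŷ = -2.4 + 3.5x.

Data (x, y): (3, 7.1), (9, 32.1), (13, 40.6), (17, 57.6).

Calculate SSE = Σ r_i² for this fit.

SSE = 16.5

x=3: ŷ = -2.4 + 3.5·3 = 8.1; r = 7.1 − 8.1 = -1
x=9: ŷ = -2.4 + 3.5·9 = 29.1; r = 32.1 − 29.1 = 3
x=13: ŷ = -2.4 + 3.5·13 = 43.1; r = 40.6 − 43.1 = -2.5
x=17: ŷ = -2.4 + 3.5·17 = 57.1; r = 57.6 − 57.1 = 0.5
SSE = 1 + 9 + 6.25 + 0.25 = 16.5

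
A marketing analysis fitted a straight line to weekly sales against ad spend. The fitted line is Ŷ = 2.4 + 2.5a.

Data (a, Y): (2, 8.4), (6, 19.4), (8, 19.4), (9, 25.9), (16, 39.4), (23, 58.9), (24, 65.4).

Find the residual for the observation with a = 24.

Ŷ = 2.4 + 2.5·24 = 62.4
r = 65.4 − 62.4 = 3

r = 3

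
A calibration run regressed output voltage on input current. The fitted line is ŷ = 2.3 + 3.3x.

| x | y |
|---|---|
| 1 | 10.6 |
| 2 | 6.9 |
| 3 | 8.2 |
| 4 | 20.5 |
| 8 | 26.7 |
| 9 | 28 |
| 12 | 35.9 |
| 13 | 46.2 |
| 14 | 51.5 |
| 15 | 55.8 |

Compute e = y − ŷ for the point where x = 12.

ŷ = 2.3 + 3.3·12 = 41.9
e = 35.9 − 41.9 = -6

e = -6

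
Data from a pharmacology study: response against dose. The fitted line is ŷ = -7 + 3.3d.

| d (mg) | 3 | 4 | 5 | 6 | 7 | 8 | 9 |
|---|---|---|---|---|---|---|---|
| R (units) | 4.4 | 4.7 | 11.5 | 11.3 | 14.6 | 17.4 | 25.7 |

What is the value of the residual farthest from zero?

e = 3

d=3: ŷ = -7 + 3.3·3 = 2.9; e = 4.4 − 2.9 = 1.5
d=4: ŷ = -7 + 3.3·4 = 6.2; e = 4.7 − 6.2 = -1.5
d=5: ŷ = -7 + 3.3·5 = 9.5; e = 11.5 − 9.5 = 2
d=6: ŷ = -7 + 3.3·6 = 12.8; e = 11.3 − 12.8 = -1.5
d=7: ŷ = -7 + 3.3·7 = 16.1; e = 14.6 − 16.1 = -1.5
d=8: ŷ = -7 + 3.3·8 = 19.4; e = 17.4 − 19.4 = -2
d=9: ŷ = -7 + 3.3·9 = 22.7; e = 25.7 − 22.7 = 3
Largest |e| is 3 at d = 9, residual 3.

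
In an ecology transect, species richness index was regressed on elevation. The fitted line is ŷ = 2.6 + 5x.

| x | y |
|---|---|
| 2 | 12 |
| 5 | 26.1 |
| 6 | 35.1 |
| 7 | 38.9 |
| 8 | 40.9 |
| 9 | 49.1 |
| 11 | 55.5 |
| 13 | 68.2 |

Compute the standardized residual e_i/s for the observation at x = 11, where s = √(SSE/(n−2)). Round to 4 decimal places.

x=2: ŷ = 2.6 + 5·2 = 12.6; e = 12 − 12.6 = -0.6
x=5: ŷ = 2.6 + 5·5 = 27.6; e = 26.1 − 27.6 = -1.5
x=6: ŷ = 2.6 + 5·6 = 32.6; e = 35.1 − 32.6 = 2.5
x=7: ŷ = 2.6 + 5·7 = 37.6; e = 38.9 − 37.6 = 1.3
x=8: ŷ = 2.6 + 5·8 = 42.6; e = 40.9 − 42.6 = -1.7
x=9: ŷ = 2.6 + 5·9 = 47.6; e = 49.1 − 47.6 = 1.5
x=11: ŷ = 2.6 + 5·11 = 57.6; e = 55.5 − 57.6 = -2.1
x=13: ŷ = 2.6 + 5·13 = 67.6; e = 68.2 − 67.6 = 0.6
SSE = 0.36 + 2.25 + 6.25 + 1.69 + 2.89 + 2.25 + 4.41 + 0.36 = 20.46
s = √(20.46/6) = 1.84662
e/s = -2.1 / 1.84662 = -1.1372

-1.1372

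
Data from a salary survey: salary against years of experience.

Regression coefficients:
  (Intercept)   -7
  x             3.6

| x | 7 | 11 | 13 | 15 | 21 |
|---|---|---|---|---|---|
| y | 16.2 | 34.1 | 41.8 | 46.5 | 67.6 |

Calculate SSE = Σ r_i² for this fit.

x=7: ŷ = -7 + 3.6·7 = 18.2; r = 16.2 − 18.2 = -2
x=11: ŷ = -7 + 3.6·11 = 32.6; r = 34.1 − 32.6 = 1.5
x=13: ŷ = -7 + 3.6·13 = 39.8; r = 41.8 − 39.8 = 2
x=15: ŷ = -7 + 3.6·15 = 47; r = 46.5 − 47 = -0.5
x=21: ŷ = -7 + 3.6·21 = 68.6; r = 67.6 − 68.6 = -1
SSE = 4 + 2.25 + 4 + 0.25 + 1 = 11.5

SSE = 11.5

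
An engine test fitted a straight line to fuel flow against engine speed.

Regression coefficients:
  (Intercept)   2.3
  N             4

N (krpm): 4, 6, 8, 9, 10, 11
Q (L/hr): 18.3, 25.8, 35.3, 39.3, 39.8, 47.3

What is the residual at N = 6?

r = -0.5

ŷ = 2.3 + 4·6 = 26.3
r = 25.8 − 26.3 = -0.5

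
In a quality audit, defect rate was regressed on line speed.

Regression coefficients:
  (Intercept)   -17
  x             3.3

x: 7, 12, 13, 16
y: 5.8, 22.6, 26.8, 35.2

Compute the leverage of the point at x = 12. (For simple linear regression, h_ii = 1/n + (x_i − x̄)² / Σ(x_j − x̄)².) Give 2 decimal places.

x̄ = (7 + 12 + 13 + 16)/4 = 12
Σ(x − x̄)² = 25 + 0 + 1 + 16 = 42
h = 1/4 + (0)²/42 = 0.25 + 0 = 0.25

h = 0.25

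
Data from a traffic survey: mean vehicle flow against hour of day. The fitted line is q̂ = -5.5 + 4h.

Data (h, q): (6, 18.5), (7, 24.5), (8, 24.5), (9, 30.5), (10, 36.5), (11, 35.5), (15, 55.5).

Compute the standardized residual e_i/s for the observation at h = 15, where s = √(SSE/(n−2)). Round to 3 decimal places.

h=6: q̂ = -5.5 + 4·6 = 18.5; e = 18.5 − 18.5 = 0
h=7: q̂ = -5.5 + 4·7 = 22.5; e = 24.5 − 22.5 = 2
h=8: q̂ = -5.5 + 4·8 = 26.5; e = 24.5 − 26.5 = -2
h=9: q̂ = -5.5 + 4·9 = 30.5; e = 30.5 − 30.5 = 0
h=10: q̂ = -5.5 + 4·10 = 34.5; e = 36.5 − 34.5 = 2
h=11: q̂ = -5.5 + 4·11 = 38.5; e = 35.5 − 38.5 = -3
h=15: q̂ = -5.5 + 4·15 = 54.5; e = 55.5 − 54.5 = 1
SSE = 0 + 4 + 4 + 0 + 4 + 9 + 1 = 22
s = √(22/5) = 2.09762
e/s = 1 / 2.09762 = 0.477

0.477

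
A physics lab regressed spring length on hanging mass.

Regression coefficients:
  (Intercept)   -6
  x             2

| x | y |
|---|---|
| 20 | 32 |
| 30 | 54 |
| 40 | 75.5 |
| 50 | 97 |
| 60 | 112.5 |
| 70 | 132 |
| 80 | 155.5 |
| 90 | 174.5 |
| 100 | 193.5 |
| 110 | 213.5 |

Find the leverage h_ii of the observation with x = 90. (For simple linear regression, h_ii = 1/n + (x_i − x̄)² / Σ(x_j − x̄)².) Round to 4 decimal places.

x̄ = (20 + 30 + 40 + 50 + 60 + 70 + 80 + 90 + 100 + 110)/10 = 65
Σ(x − x̄)² = 2025 + 1225 + 625 + 225 + 25 + 25 + 225 + 625 + 1225 + 2025 = 8250
h = 1/10 + (25)²/8250 = 0.1 + 0.0757576 = 0.1758

h = 0.1758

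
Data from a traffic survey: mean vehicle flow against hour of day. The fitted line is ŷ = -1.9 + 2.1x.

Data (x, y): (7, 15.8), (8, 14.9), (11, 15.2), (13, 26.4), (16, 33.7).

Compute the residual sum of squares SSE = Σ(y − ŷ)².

x=7: ŷ = -1.9 + 2.1·7 = 12.8; e = 15.8 − 12.8 = 3
x=8: ŷ = -1.9 + 2.1·8 = 14.9; e = 14.9 − 14.9 = 0
x=11: ŷ = -1.9 + 2.1·11 = 21.2; e = 15.2 − 21.2 = -6
x=13: ŷ = -1.9 + 2.1·13 = 25.4; e = 26.4 − 25.4 = 1
x=16: ŷ = -1.9 + 2.1·16 = 31.7; e = 33.7 − 31.7 = 2
SSE = 9 + 0 + 36 + 1 + 4 = 50

SSE = 50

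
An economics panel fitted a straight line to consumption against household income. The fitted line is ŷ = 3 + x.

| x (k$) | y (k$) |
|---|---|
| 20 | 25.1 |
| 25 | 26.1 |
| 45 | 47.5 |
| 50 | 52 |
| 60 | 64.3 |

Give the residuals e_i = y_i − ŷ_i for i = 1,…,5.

2.1, -1.9, -0.5, -1, 1.3

x=20: ŷ = 3 + 20 = 23; e = 25.1 − 23 = 2.1
x=25: ŷ = 3 + 25 = 28; e = 26.1 − 28 = -1.9
x=45: ŷ = 3 + 45 = 48; e = 47.5 − 48 = -0.5
x=50: ŷ = 3 + 50 = 53; e = 52 − 53 = -1
x=60: ŷ = 3 + 60 = 63; e = 64.3 − 63 = 1.3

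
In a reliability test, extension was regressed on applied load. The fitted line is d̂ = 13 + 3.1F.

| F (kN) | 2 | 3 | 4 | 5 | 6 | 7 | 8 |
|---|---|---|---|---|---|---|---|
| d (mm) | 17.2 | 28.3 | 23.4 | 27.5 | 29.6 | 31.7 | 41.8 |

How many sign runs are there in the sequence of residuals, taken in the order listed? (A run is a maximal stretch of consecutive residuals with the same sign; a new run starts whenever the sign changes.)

F=2: d̂ = 13 + 3.1·2 = 19.2; r = 17.2 − 19.2 = -2
F=3: d̂ = 13 + 3.1·3 = 22.3; r = 28.3 − 22.3 = 6
F=4: d̂ = 13 + 3.1·4 = 25.4; r = 23.4 − 25.4 = -2
F=5: d̂ = 13 + 3.1·5 = 28.5; r = 27.5 − 28.5 = -1
F=6: d̂ = 13 + 3.1·6 = 31.6; r = 29.6 − 31.6 = -2
F=7: d̂ = 13 + 3.1·7 = 34.7; r = 31.7 − 34.7 = -3
F=8: d̂ = 13 + 3.1·8 = 37.8; r = 41.8 − 37.8 = 4
Signs: − + − − − − +
Runs: −×1, +×1, −×4, +×1 → 4

4 runs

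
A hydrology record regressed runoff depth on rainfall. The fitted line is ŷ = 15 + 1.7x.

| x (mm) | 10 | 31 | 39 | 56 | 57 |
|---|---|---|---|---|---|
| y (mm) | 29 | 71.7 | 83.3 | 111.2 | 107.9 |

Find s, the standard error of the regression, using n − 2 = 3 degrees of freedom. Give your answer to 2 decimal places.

x=10: ŷ = 15 + 1.7·10 = 32; e = 29 − 32 = -3
x=31: ŷ = 15 + 1.7·31 = 67.7; e = 71.7 − 67.7 = 4
x=39: ŷ = 15 + 1.7·39 = 81.3; e = 83.3 − 81.3 = 2
x=56: ŷ = 15 + 1.7·56 = 110.2; e = 111.2 − 110.2 = 1
x=57: ŷ = 15 + 1.7·57 = 111.9; e = 107.9 − 111.9 = -4
SSE = 9 + 16 + 4 + 1 + 16 = 46
s = √(46/3) = √15.3333 ≈ 3.92

s = 3.92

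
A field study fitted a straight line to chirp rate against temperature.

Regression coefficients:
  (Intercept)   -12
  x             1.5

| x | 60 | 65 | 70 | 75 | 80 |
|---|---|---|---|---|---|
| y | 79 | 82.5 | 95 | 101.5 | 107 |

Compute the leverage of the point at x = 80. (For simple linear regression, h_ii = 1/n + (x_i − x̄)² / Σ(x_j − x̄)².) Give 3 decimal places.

h = 0.600

x̄ = (60 + 65 + 70 + 75 + 80)/5 = 70
Σ(x − x̄)² = 100 + 25 + 0 + 25 + 100 = 250
h = 1/5 + (10)²/250 = 0.2 + 0.4 = 0.600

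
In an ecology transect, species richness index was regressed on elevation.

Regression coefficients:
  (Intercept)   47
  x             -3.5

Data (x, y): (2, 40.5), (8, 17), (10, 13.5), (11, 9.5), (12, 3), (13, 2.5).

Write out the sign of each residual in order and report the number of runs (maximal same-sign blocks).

5 runs

x=2: ŷ = 47 − 3.5·2 = 40; e = 40.5 − 40 = 0.5
x=8: ŷ = 47 − 3.5·8 = 19; e = 17 − 19 = -2
x=10: ŷ = 47 − 3.5·10 = 12; e = 13.5 − 12 = 1.5
x=11: ŷ = 47 − 3.5·11 = 8.5; e = 9.5 − 8.5 = 1
x=12: ŷ = 47 − 3.5·12 = 5; e = 3 − 5 = -2
x=13: ŷ = 47 − 3.5·13 = 1.5; e = 2.5 − 1.5 = 1
Signs: + − + + − +
Runs: +×1, −×1, +×2, −×1, +×1 → 5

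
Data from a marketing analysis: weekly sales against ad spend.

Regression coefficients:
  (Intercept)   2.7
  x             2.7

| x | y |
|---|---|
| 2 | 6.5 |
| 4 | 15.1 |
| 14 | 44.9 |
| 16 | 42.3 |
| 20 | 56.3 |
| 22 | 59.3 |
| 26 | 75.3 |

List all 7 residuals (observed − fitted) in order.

-1.6, 1.6, 4.4, -3.6, -0.4, -2.8, 2.4

x=2: ŷ = 2.7 + 2.7·2 = 8.1; r = 6.5 − 8.1 = -1.6
x=4: ŷ = 2.7 + 2.7·4 = 13.5; r = 15.1 − 13.5 = 1.6
x=14: ŷ = 2.7 + 2.7·14 = 40.5; r = 44.9 − 40.5 = 4.4
x=16: ŷ = 2.7 + 2.7·16 = 45.9; r = 42.3 − 45.9 = -3.6
x=20: ŷ = 2.7 + 2.7·20 = 56.7; r = 56.3 − 56.7 = -0.4
x=22: ŷ = 2.7 + 2.7·22 = 62.1; r = 59.3 − 62.1 = -2.8
x=26: ŷ = 2.7 + 2.7·26 = 72.9; r = 75.3 − 72.9 = 2.4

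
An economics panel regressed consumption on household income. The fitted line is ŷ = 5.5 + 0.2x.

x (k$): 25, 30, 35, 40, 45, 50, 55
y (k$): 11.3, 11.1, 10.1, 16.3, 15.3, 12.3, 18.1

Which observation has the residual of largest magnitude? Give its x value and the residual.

x=25: ŷ = 5.5 + 0.2·25 = 10.5; e = 11.3 − 10.5 = 0.8
x=30: ŷ = 5.5 + 0.2·30 = 11.5; e = 11.1 − 11.5 = -0.4
x=35: ŷ = 5.5 + 0.2·35 = 12.5; e = 10.1 − 12.5 = -2.4
x=40: ŷ = 5.5 + 0.2·40 = 13.5; e = 16.3 − 13.5 = 2.8
x=45: ŷ = 5.5 + 0.2·45 = 14.5; e = 15.3 − 14.5 = 0.8
x=50: ŷ = 5.5 + 0.2·50 = 15.5; e = 12.3 − 15.5 = -3.2
x=55: ŷ = 5.5 + 0.2·55 = 16.5; e = 18.1 − 16.5 = 1.6
Largest |e| is 3.2 at x = 50, residual -3.2.

x = 50, e = -3.2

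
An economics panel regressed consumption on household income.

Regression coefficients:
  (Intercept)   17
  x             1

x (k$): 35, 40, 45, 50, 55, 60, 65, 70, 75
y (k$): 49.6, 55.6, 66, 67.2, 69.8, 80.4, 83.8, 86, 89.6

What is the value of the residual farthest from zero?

e = 4

x=35: ŷ = 17 + 35 = 52; e = 49.6 − 52 = -2.4
x=40: ŷ = 17 + 40 = 57; e = 55.6 − 57 = -1.4
x=45: ŷ = 17 + 45 = 62; e = 66 − 62 = 4
x=50: ŷ = 17 + 50 = 67; e = 67.2 − 67 = 0.2
x=55: ŷ = 17 + 55 = 72; e = 69.8 − 72 = -2.2
x=60: ŷ = 17 + 60 = 77; e = 80.4 − 77 = 3.4
x=65: ŷ = 17 + 65 = 82; e = 83.8 − 82 = 1.8
x=70: ŷ = 17 + 70 = 87; e = 86 − 87 = -1
x=75: ŷ = 17 + 75 = 92; e = 89.6 − 92 = -2.4
Largest |e| is 4 at x = 45, residual 4.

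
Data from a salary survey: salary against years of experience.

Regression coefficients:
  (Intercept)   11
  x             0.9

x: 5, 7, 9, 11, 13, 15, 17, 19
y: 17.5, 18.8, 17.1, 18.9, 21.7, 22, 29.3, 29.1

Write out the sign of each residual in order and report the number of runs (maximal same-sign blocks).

x=5: ŷ = 11 + 0.9·5 = 15.5; r = 17.5 − 15.5 = 2
x=7: ŷ = 11 + 0.9·7 = 17.3; r = 18.8 − 17.3 = 1.5
x=9: ŷ = 11 + 0.9·9 = 19.1; r = 17.1 − 19.1 = -2
x=11: ŷ = 11 + 0.9·11 = 20.9; r = 18.9 − 20.9 = -2
x=13: ŷ = 11 + 0.9·13 = 22.7; r = 21.7 − 22.7 = -1
x=15: ŷ = 11 + 0.9·15 = 24.5; r = 22 − 24.5 = -2.5
x=17: ŷ = 11 + 0.9·17 = 26.3; r = 29.3 − 26.3 = 3
x=19: ŷ = 11 + 0.9·19 = 28.1; r = 29.1 − 28.1 = 1
Signs: + + − − − − + +
Runs: +×2, −×4, +×2 → 3

3 runs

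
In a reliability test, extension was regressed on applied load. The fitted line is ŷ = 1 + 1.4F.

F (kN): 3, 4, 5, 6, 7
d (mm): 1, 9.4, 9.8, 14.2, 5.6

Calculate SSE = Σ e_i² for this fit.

F=3: ŷ = 1 + 1.4·3 = 5.2; e = 1 − 5.2 = -4.2
F=4: ŷ = 1 + 1.4·4 = 6.6; e = 9.4 − 6.6 = 2.8
F=5: ŷ = 1 + 1.4·5 = 8; e = 9.8 − 8 = 1.8
F=6: ŷ = 1 + 1.4·6 = 9.4; e = 14.2 − 9.4 = 4.8
F=7: ŷ = 1 + 1.4·7 = 10.8; e = 5.6 − 10.8 = -5.2
SSE = 17.64 + 7.84 + 3.24 + 23.04 + 27.04 = 78.8

SSE = 78.8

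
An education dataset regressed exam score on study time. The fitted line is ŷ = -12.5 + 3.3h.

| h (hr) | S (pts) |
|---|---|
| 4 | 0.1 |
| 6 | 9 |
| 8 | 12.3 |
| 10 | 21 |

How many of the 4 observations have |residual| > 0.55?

h=4: ŷ = -12.5 + 3.3·4 = 0.7; r = 0.1 − 0.7 = -0.6
h=6: ŷ = -12.5 + 3.3·6 = 7.3; r = 9 − 7.3 = 1.7
h=8: ŷ = -12.5 + 3.3·8 = 13.9; r = 12.3 − 13.9 = -1.6
h=10: ŷ = -12.5 + 3.3·10 = 20.5; r = 21 − 20.5 = 0.5
|r| > 0.55: h=4 (|r|=0.6), h=6 (|r|=1.7), h=8 (|r|=1.6) → 3

3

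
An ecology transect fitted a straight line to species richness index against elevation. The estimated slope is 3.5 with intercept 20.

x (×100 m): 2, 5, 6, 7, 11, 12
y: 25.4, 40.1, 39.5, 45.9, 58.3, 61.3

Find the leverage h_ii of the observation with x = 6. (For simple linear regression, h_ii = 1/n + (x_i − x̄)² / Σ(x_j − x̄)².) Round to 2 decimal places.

h = 0.19

x̄ = (2 + 5 + 6 + 7 + 11 + 12)/6 = 7.16667
Σ(x − x̄)² = 26.6944 + 4.69444 + 1.36111 + 0.0277778 + 14.6944 + 23.3611 = 70.8333
h = 1/6 + (-1.16667)²/70.8333 = 0.166667 + 0.0192157 = 0.19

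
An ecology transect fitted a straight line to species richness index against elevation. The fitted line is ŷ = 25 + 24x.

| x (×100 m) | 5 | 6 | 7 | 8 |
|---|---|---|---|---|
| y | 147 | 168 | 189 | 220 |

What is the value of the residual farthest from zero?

x=5: ŷ = 25 + 24·5 = 145; r = 147 − 145 = 2
x=6: ŷ = 25 + 24·6 = 169; r = 168 − 169 = -1
x=7: ŷ = 25 + 24·7 = 193; r = 189 − 193 = -4
x=8: ŷ = 25 + 24·8 = 217; r = 220 − 217 = 3
Largest |r| is 4 at x = 7, residual -4.

r = -4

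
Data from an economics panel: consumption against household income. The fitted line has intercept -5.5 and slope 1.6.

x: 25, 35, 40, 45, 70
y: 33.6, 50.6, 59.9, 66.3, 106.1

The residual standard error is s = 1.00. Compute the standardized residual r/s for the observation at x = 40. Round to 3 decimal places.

ŷ = -5.5 + 1.6·40 = 58.5
r = 59.9 − 58.5 = 1.4
r/s = 1.4 / 1.00 = 1.400

1.400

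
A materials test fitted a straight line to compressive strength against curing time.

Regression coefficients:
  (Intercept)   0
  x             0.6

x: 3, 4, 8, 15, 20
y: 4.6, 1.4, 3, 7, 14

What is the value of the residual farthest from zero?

r = 2.8

x=3: ŷ = 0.6·3 = 1.8; r = 4.6 − 1.8 = 2.8
x=4: ŷ = 0.6·4 = 2.4; r = 1.4 − 2.4 = -1
x=8: ŷ = 0.6·8 = 4.8; r = 3 − 4.8 = -1.8
x=15: ŷ = 0.6·15 = 9; r = 7 − 9 = -2
x=20: ŷ = 0.6·20 = 12; r = 14 − 12 = 2
Largest |r| is 2.8 at x = 3, residual 2.8.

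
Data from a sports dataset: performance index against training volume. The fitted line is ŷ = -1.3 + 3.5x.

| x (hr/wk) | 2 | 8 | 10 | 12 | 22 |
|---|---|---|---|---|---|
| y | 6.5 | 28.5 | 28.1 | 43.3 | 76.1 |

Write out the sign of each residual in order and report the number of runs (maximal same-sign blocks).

3 runs

x=2: ŷ = -1.3 + 3.5·2 = 5.7; r = 6.5 − 5.7 = 0.8
x=8: ŷ = -1.3 + 3.5·8 = 26.7; r = 28.5 − 26.7 = 1.8
x=10: ŷ = -1.3 + 3.5·10 = 33.7; r = 28.1 − 33.7 = -5.6
x=12: ŷ = -1.3 + 3.5·12 = 40.7; r = 43.3 − 40.7 = 2.6
x=22: ŷ = -1.3 + 3.5·22 = 75.7; r = 76.1 − 75.7 = 0.4
Signs: + + − + +
Runs: +×2, −×1, +×2 → 3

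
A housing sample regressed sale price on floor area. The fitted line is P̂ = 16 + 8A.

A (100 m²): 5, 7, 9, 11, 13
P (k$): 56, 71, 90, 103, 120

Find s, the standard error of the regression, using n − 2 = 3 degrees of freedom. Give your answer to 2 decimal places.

s = 1.41

A=5: P̂ = 16 + 8·5 = 56; r = 56 − 56 = 0
A=7: P̂ = 16 + 8·7 = 72; r = 71 − 72 = -1
A=9: P̂ = 16 + 8·9 = 88; r = 90 − 88 = 2
A=11: P̂ = 16 + 8·11 = 104; r = 103 − 104 = -1
A=13: P̂ = 16 + 8·13 = 120; r = 120 − 120 = 0
SSE = 0 + 1 + 4 + 1 + 0 = 6
s = √(6/3) = √2 ≈ 1.41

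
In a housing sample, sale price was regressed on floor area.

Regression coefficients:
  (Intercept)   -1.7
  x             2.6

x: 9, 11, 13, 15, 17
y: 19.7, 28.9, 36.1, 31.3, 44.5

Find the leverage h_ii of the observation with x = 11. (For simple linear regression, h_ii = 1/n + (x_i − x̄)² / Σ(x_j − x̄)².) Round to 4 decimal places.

h = 0.3000

x̄ = (9 + 11 + 13 + 15 + 17)/5 = 13
Σ(x − x̄)² = 16 + 4 + 0 + 4 + 16 = 40
h = 1/5 + (-2)²/40 = 0.2 + 0.1 = 0.3000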